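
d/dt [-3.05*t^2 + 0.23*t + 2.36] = 0.23 - 6.1*t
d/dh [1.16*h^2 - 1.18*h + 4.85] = 2.32*h - 1.18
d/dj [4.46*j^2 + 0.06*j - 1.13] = 8.92*j + 0.06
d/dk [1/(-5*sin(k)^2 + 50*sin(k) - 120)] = 2*(sin(k) - 5)*cos(k)/(5*(sin(k)^2 - 10*sin(k) + 24)^2)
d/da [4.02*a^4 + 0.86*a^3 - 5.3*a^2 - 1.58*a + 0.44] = 16.08*a^3 + 2.58*a^2 - 10.6*a - 1.58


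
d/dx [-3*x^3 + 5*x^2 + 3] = x*(10 - 9*x)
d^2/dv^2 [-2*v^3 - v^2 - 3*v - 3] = -12*v - 2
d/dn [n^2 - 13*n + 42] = 2*n - 13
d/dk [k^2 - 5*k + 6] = 2*k - 5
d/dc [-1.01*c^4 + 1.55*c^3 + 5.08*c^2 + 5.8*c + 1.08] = -4.04*c^3 + 4.65*c^2 + 10.16*c + 5.8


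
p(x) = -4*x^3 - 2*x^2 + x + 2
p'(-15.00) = -2639.00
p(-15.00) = 13037.00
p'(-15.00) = -2639.00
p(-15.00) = 13037.00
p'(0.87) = -11.56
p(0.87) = -1.28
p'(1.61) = -36.55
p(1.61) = -18.27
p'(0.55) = -4.83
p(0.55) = 1.28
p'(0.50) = -4.00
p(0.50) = 1.50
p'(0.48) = -3.68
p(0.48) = 1.58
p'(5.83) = -430.19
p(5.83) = -852.77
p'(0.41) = -2.66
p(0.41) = 1.80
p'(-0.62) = -1.13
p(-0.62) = 1.56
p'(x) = -12*x^2 - 4*x + 1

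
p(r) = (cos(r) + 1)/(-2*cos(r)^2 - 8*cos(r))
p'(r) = (-4*sin(r)*cos(r) - 8*sin(r))*(cos(r) + 1)/(-2*cos(r)^2 - 8*cos(r))^2 - sin(r)/(-2*cos(r)^2 - 8*cos(r))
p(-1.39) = -0.78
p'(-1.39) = 3.82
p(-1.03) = -0.33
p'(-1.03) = 0.42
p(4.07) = 0.10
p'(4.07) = 0.30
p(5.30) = -0.31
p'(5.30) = 0.35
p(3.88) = 0.05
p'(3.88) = 0.18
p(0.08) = -0.20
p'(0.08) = -0.01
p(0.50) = -0.22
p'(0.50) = -0.09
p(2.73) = 0.01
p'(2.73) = -0.08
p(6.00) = -0.21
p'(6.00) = 0.04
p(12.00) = -0.23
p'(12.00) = 0.10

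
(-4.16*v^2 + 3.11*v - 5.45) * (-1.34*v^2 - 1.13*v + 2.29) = 5.5744*v^4 + 0.5334*v^3 - 5.7377*v^2 + 13.2804*v - 12.4805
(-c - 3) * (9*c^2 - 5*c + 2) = -9*c^3 - 22*c^2 + 13*c - 6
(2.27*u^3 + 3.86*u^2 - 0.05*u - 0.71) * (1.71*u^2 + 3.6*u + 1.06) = 3.8817*u^5 + 14.7726*u^4 + 16.2167*u^3 + 2.6975*u^2 - 2.609*u - 0.7526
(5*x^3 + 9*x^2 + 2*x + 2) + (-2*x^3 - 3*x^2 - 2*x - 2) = 3*x^3 + 6*x^2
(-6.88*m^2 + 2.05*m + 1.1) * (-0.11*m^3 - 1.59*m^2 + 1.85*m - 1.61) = 0.7568*m^5 + 10.7137*m^4 - 16.1085*m^3 + 13.1203*m^2 - 1.2655*m - 1.771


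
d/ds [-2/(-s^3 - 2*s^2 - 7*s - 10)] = 2*(-3*s^2 - 4*s - 7)/(s^3 + 2*s^2 + 7*s + 10)^2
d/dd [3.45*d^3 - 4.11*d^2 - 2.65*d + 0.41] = 10.35*d^2 - 8.22*d - 2.65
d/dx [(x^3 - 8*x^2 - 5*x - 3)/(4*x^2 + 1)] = (4*x^4 + 23*x^2 + 8*x - 5)/(16*x^4 + 8*x^2 + 1)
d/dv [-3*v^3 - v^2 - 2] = v*(-9*v - 2)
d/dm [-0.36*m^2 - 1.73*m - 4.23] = -0.72*m - 1.73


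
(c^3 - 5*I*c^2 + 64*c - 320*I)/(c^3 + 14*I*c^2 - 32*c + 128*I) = (c^2 - 13*I*c - 40)/(c^2 + 6*I*c + 16)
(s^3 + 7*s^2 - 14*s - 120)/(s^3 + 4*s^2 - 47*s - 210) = (s - 4)/(s - 7)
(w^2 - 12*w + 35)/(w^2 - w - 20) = (w - 7)/(w + 4)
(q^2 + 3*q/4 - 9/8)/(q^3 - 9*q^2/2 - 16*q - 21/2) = (q - 3/4)/(q^2 - 6*q - 7)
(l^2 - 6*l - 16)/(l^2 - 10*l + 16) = (l + 2)/(l - 2)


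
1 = 1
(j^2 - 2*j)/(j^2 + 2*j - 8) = j/(j + 4)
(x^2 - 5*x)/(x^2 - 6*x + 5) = x/(x - 1)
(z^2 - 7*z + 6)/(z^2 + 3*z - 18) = (z^2 - 7*z + 6)/(z^2 + 3*z - 18)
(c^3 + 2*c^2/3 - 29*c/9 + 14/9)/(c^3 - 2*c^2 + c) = (9*c^2 + 15*c - 14)/(9*c*(c - 1))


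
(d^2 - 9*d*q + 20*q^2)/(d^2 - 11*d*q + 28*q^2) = (-d + 5*q)/(-d + 7*q)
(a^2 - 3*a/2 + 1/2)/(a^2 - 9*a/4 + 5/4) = 2*(2*a - 1)/(4*a - 5)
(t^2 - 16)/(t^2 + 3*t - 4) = (t - 4)/(t - 1)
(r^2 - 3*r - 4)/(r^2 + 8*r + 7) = (r - 4)/(r + 7)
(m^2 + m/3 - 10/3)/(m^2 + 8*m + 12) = (m - 5/3)/(m + 6)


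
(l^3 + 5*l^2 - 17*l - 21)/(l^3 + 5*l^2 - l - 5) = (l^2 + 4*l - 21)/(l^2 + 4*l - 5)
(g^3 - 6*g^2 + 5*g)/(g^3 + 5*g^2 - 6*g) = (g - 5)/(g + 6)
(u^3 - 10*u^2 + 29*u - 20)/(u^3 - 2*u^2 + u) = (u^2 - 9*u + 20)/(u*(u - 1))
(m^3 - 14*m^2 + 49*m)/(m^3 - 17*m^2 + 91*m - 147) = m/(m - 3)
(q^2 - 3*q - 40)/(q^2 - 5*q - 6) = (-q^2 + 3*q + 40)/(-q^2 + 5*q + 6)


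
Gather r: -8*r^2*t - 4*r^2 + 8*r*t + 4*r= r^2*(-8*t - 4) + r*(8*t + 4)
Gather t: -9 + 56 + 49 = 96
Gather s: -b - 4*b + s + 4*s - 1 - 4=-5*b + 5*s - 5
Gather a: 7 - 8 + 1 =0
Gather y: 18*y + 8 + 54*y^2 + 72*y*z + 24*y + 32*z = 54*y^2 + y*(72*z + 42) + 32*z + 8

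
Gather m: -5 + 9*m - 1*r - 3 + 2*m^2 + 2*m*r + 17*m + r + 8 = 2*m^2 + m*(2*r + 26)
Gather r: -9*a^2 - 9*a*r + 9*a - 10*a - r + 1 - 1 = -9*a^2 - a + r*(-9*a - 1)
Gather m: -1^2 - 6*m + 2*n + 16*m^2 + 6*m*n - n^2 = 16*m^2 + m*(6*n - 6) - n^2 + 2*n - 1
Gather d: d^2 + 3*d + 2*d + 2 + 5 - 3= d^2 + 5*d + 4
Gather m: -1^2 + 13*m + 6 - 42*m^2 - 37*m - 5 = -42*m^2 - 24*m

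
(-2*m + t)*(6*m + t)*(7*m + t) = -84*m^3 + 16*m^2*t + 11*m*t^2 + t^3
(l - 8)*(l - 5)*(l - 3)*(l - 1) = l^4 - 17*l^3 + 95*l^2 - 199*l + 120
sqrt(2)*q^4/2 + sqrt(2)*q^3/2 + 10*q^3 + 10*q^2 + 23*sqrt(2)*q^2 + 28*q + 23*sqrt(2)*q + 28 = (q + 1)*(q + 2*sqrt(2))*(q + 7*sqrt(2))*(sqrt(2)*q/2 + 1)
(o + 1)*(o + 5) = o^2 + 6*o + 5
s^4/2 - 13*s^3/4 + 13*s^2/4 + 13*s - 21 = (s/2 + 1)*(s - 7/2)*(s - 3)*(s - 2)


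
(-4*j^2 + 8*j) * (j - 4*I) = -4*j^3 + 8*j^2 + 16*I*j^2 - 32*I*j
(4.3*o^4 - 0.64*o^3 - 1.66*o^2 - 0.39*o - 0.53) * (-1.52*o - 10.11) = -6.536*o^5 - 42.5002*o^4 + 8.9936*o^3 + 17.3754*o^2 + 4.7485*o + 5.3583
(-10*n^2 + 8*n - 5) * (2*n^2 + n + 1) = -20*n^4 + 6*n^3 - 12*n^2 + 3*n - 5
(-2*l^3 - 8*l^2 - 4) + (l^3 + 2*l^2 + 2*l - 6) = -l^3 - 6*l^2 + 2*l - 10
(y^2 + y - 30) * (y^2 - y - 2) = y^4 - 33*y^2 + 28*y + 60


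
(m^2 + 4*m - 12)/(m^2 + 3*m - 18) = (m - 2)/(m - 3)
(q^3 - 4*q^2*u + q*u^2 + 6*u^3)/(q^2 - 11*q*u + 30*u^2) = (q^3 - 4*q^2*u + q*u^2 + 6*u^3)/(q^2 - 11*q*u + 30*u^2)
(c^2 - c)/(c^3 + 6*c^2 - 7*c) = 1/(c + 7)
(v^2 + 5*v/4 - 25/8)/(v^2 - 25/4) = (4*v - 5)/(2*(2*v - 5))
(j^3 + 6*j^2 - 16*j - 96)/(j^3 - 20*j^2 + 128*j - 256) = (j^2 + 10*j + 24)/(j^2 - 16*j + 64)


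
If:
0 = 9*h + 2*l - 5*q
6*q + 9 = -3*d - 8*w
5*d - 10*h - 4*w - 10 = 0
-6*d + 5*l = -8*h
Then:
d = -326*w/585 - 17/78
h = -397*w/585 - 173/156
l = 244*w/585 + 59/39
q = -617*w/585 - 217/156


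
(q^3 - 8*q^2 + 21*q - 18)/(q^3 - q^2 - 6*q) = (q^2 - 5*q + 6)/(q*(q + 2))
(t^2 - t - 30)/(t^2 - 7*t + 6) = (t + 5)/(t - 1)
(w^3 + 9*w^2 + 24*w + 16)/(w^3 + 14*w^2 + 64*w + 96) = (w + 1)/(w + 6)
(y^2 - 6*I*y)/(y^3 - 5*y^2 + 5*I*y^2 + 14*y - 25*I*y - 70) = y*(y - 6*I)/(y^3 + 5*y^2*(-1 + I) + y*(14 - 25*I) - 70)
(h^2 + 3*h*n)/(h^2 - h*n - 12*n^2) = h/(h - 4*n)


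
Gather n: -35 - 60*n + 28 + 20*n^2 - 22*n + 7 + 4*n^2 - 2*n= 24*n^2 - 84*n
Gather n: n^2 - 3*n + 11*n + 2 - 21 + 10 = n^2 + 8*n - 9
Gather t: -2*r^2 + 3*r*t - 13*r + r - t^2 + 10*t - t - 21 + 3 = -2*r^2 - 12*r - t^2 + t*(3*r + 9) - 18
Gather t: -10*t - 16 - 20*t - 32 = -30*t - 48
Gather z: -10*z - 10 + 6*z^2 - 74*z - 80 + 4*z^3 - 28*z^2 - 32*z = 4*z^3 - 22*z^2 - 116*z - 90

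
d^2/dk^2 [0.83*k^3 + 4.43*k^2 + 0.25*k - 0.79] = 4.98*k + 8.86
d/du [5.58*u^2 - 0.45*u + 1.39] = 11.16*u - 0.45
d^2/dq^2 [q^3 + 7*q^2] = 6*q + 14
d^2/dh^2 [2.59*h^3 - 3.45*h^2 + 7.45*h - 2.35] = 15.54*h - 6.9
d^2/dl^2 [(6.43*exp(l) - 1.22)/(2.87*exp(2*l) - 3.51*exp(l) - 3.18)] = (52.963267*exp(4*l) + 24.577819*exp(3*l) + 388.97397*exp(2*l) - 131.338704*exp(l) + 78.640128)*exp(l)/(23.639903*exp(6*l) - 86.734557*exp(5*l) + 27.496035*exp(4*l) + 148.962645*exp(3*l) - 30.46599*exp(2*l) - 106.483572*exp(l) - 32.157432)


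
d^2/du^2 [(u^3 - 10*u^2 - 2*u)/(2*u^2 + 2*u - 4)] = 11*(u^3 - 6*u^2 - 4)/(u^6 + 3*u^5 - 3*u^4 - 11*u^3 + 6*u^2 + 12*u - 8)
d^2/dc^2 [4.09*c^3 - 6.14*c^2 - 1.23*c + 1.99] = 24.54*c - 12.28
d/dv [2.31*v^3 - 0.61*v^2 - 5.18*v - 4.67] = 6.93*v^2 - 1.22*v - 5.18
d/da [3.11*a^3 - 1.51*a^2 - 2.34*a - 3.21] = 9.33*a^2 - 3.02*a - 2.34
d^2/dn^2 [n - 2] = 0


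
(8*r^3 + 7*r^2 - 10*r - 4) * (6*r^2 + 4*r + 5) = 48*r^5 + 74*r^4 + 8*r^3 - 29*r^2 - 66*r - 20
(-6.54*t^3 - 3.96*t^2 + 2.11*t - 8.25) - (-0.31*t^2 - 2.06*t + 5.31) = -6.54*t^3 - 3.65*t^2 + 4.17*t - 13.56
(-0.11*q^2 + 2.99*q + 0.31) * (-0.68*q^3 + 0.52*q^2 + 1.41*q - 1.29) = 0.0748*q^5 - 2.0904*q^4 + 1.1889*q^3 + 4.519*q^2 - 3.42*q - 0.3999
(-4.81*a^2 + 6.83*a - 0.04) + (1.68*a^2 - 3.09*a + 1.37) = -3.13*a^2 + 3.74*a + 1.33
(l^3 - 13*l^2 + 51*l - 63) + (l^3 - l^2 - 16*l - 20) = 2*l^3 - 14*l^2 + 35*l - 83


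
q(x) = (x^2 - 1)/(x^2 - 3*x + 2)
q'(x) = 2*x/(x^2 - 3*x + 2) + (3 - 2*x)*(x^2 - 1)/(x^2 - 3*x + 2)^2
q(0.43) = -0.91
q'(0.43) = -1.22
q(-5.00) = 0.57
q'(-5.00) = -0.06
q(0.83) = -1.56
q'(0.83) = -2.19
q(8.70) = 1.45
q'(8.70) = -0.07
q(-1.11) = 0.04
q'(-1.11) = -0.31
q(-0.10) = -0.43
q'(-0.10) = -0.68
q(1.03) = -2.09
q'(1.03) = -3.19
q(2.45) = 7.67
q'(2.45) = -14.81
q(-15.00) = 0.82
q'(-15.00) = -0.01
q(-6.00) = 0.62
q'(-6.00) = -0.05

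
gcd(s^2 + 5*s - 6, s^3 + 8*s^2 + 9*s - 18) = s^2 + 5*s - 6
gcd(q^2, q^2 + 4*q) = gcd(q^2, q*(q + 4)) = q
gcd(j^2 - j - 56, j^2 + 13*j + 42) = j + 7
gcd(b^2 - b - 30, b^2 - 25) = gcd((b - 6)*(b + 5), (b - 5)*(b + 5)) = b + 5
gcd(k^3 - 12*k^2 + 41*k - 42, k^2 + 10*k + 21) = 1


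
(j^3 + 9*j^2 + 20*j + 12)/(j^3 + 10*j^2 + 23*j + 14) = (j + 6)/(j + 7)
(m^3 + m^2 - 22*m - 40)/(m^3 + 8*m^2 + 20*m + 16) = (m - 5)/(m + 2)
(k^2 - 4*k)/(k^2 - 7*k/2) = 2*(k - 4)/(2*k - 7)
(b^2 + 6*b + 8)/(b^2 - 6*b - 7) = (b^2 + 6*b + 8)/(b^2 - 6*b - 7)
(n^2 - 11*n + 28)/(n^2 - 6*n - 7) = (n - 4)/(n + 1)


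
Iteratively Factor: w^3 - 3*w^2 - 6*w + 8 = (w - 1)*(w^2 - 2*w - 8) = (w - 4)*(w - 1)*(w + 2)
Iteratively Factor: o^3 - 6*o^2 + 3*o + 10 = (o + 1)*(o^2 - 7*o + 10) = (o - 5)*(o + 1)*(o - 2)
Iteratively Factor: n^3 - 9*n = (n + 3)*(n^2 - 3*n) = n*(n + 3)*(n - 3)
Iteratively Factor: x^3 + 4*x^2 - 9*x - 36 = (x + 4)*(x^2 - 9) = (x - 3)*(x + 4)*(x + 3)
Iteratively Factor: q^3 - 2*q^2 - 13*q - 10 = (q + 2)*(q^2 - 4*q - 5) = (q + 1)*(q + 2)*(q - 5)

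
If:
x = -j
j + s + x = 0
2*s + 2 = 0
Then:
No Solution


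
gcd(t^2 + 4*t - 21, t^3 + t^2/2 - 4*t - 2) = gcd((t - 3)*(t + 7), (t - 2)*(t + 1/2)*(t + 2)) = 1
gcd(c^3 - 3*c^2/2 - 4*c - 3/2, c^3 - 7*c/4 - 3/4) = c^2 + 3*c/2 + 1/2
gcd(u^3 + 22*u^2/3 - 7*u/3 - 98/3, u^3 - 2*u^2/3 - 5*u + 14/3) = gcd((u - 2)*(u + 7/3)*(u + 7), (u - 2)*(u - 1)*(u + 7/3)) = u^2 + u/3 - 14/3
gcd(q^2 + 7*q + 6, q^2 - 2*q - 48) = q + 6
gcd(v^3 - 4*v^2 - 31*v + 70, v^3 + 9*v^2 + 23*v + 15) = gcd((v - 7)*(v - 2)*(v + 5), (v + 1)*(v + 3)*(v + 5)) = v + 5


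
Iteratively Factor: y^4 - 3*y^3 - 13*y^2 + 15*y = (y + 3)*(y^3 - 6*y^2 + 5*y) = (y - 1)*(y + 3)*(y^2 - 5*y) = y*(y - 1)*(y + 3)*(y - 5)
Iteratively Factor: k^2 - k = (k)*(k - 1)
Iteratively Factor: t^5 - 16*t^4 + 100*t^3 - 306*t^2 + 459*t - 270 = (t - 5)*(t^4 - 11*t^3 + 45*t^2 - 81*t + 54) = (t - 5)*(t - 2)*(t^3 - 9*t^2 + 27*t - 27) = (t - 5)*(t - 3)*(t - 2)*(t^2 - 6*t + 9) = (t - 5)*(t - 3)^2*(t - 2)*(t - 3)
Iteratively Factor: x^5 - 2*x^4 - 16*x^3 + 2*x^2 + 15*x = (x - 5)*(x^4 + 3*x^3 - x^2 - 3*x) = (x - 5)*(x + 3)*(x^3 - x) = (x - 5)*(x + 1)*(x + 3)*(x^2 - x) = x*(x - 5)*(x + 1)*(x + 3)*(x - 1)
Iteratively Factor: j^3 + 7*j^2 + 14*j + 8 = (j + 2)*(j^2 + 5*j + 4) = (j + 2)*(j + 4)*(j + 1)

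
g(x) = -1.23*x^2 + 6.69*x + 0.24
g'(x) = 6.69 - 2.46*x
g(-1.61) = -13.72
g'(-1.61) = 10.65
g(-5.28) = -69.37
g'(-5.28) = 19.68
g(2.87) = 9.31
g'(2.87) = -0.37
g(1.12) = 6.19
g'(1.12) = 3.93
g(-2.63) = -25.86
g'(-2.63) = 13.16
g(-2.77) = -27.73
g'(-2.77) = 13.50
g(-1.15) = -9.08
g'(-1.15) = 9.52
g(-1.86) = -16.46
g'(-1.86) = 11.27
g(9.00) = -39.18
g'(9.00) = -15.45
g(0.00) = 0.24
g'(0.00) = 6.69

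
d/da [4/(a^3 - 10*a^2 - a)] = 4*(-3*a^2 + 20*a + 1)/(a^2*(-a^2 + 10*a + 1)^2)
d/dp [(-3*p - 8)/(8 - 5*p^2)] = (15*p^2 - 10*p*(3*p + 8) - 24)/(5*p^2 - 8)^2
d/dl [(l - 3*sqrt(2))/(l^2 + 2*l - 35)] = (l^2 + 2*l - 2*(l + 1)*(l - 3*sqrt(2)) - 35)/(l^2 + 2*l - 35)^2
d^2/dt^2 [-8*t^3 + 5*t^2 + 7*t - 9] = 10 - 48*t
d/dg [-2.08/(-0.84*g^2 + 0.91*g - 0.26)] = (1.8928 - 3.4944*g)/(0.84*g^2 - 0.91*g + 0.26)^2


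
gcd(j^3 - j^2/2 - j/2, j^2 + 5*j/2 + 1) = j + 1/2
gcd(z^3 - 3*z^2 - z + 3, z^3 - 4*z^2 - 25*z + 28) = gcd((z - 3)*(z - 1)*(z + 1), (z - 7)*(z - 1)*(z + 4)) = z - 1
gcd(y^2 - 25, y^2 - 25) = y^2 - 25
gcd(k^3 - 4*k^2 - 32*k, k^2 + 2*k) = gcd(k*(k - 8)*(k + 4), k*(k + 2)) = k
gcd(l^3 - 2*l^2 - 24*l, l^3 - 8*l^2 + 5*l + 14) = 1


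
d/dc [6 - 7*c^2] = -14*c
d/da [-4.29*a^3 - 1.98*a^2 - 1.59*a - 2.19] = -12.87*a^2 - 3.96*a - 1.59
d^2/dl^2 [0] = 0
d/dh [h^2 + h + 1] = 2*h + 1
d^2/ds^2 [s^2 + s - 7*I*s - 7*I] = 2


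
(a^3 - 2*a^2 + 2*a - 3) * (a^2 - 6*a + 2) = a^5 - 8*a^4 + 16*a^3 - 19*a^2 + 22*a - 6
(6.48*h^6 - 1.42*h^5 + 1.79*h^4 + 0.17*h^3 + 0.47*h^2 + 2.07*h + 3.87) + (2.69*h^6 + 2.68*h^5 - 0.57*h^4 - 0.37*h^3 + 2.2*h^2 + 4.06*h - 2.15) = 9.17*h^6 + 1.26*h^5 + 1.22*h^4 - 0.2*h^3 + 2.67*h^2 + 6.13*h + 1.72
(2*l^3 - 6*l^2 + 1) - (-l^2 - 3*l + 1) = 2*l^3 - 5*l^2 + 3*l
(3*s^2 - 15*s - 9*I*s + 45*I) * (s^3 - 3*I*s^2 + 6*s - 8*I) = 3*s^5 - 15*s^4 - 18*I*s^4 - 9*s^3 + 90*I*s^3 + 45*s^2 - 78*I*s^2 - 72*s + 390*I*s + 360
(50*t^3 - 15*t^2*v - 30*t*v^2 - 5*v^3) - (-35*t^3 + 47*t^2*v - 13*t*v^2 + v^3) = 85*t^3 - 62*t^2*v - 17*t*v^2 - 6*v^3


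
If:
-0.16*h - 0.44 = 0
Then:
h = -2.75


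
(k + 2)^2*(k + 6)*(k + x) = k^4 + k^3*x + 10*k^3 + 10*k^2*x + 28*k^2 + 28*k*x + 24*k + 24*x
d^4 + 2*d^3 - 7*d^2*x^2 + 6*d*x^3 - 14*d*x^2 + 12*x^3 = (d + 2)*(d - 2*x)*(d - x)*(d + 3*x)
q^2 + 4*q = q*(q + 4)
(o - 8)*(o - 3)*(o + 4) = o^3 - 7*o^2 - 20*o + 96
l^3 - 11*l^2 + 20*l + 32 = (l - 8)*(l - 4)*(l + 1)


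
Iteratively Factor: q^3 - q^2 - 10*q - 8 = (q + 1)*(q^2 - 2*q - 8) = (q + 1)*(q + 2)*(q - 4)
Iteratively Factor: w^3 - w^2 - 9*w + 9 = (w + 3)*(w^2 - 4*w + 3) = (w - 1)*(w + 3)*(w - 3)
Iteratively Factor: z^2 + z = (z)*(z + 1)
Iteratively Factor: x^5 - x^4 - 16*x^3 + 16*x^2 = (x - 1)*(x^4 - 16*x^2) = (x - 1)*(x + 4)*(x^3 - 4*x^2) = x*(x - 1)*(x + 4)*(x^2 - 4*x) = x^2*(x - 1)*(x + 4)*(x - 4)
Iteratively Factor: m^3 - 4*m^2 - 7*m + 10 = (m + 2)*(m^2 - 6*m + 5) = (m - 5)*(m + 2)*(m - 1)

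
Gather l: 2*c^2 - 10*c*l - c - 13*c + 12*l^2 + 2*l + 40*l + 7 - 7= 2*c^2 - 14*c + 12*l^2 + l*(42 - 10*c)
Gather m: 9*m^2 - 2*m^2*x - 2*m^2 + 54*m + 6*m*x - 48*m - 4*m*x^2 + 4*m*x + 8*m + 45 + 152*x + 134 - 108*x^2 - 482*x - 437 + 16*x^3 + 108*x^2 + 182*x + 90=m^2*(7 - 2*x) + m*(-4*x^2 + 10*x + 14) + 16*x^3 - 148*x - 168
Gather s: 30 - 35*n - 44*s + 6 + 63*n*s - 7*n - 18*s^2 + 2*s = -42*n - 18*s^2 + s*(63*n - 42) + 36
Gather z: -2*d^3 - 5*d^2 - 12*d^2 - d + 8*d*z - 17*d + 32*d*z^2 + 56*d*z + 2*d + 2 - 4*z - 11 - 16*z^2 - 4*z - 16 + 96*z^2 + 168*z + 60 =-2*d^3 - 17*d^2 - 16*d + z^2*(32*d + 80) + z*(64*d + 160) + 35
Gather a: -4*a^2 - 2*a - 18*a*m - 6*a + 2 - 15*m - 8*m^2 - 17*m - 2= -4*a^2 + a*(-18*m - 8) - 8*m^2 - 32*m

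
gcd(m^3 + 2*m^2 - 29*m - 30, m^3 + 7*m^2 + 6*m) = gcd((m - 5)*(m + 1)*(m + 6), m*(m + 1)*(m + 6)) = m^2 + 7*m + 6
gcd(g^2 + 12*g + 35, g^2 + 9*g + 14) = g + 7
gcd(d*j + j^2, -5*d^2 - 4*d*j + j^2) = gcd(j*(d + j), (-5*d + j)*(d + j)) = d + j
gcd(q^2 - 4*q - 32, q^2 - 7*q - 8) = q - 8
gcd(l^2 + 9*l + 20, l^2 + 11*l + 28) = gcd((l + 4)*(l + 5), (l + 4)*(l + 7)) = l + 4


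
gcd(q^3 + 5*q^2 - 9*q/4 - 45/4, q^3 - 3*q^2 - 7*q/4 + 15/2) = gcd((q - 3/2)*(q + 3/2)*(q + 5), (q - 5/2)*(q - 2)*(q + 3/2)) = q + 3/2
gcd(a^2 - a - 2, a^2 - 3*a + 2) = a - 2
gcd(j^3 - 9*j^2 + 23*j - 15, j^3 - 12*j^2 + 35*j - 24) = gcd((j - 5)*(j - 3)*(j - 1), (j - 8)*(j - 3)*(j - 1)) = j^2 - 4*j + 3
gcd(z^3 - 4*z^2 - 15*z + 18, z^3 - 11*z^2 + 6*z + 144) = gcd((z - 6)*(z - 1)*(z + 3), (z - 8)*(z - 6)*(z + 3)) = z^2 - 3*z - 18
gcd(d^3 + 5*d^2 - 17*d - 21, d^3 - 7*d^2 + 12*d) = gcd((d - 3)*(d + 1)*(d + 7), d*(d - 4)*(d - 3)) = d - 3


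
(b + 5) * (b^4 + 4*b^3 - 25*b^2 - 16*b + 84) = b^5 + 9*b^4 - 5*b^3 - 141*b^2 + 4*b + 420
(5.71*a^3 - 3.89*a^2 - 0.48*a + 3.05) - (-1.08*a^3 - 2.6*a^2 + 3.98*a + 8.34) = 6.79*a^3 - 1.29*a^2 - 4.46*a - 5.29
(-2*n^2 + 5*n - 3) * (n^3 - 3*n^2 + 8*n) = -2*n^5 + 11*n^4 - 34*n^3 + 49*n^2 - 24*n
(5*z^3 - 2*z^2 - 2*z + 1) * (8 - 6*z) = -30*z^4 + 52*z^3 - 4*z^2 - 22*z + 8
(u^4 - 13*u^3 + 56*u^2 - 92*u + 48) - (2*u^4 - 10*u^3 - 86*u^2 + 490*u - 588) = -u^4 - 3*u^3 + 142*u^2 - 582*u + 636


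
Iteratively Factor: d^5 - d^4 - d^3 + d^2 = (d - 1)*(d^4 - d^2) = d*(d - 1)*(d^3 - d) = d*(d - 1)*(d + 1)*(d^2 - d) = d*(d - 1)^2*(d + 1)*(d)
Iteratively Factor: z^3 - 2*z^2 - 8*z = (z + 2)*(z^2 - 4*z) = z*(z + 2)*(z - 4)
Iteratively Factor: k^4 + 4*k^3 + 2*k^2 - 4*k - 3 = (k + 1)*(k^3 + 3*k^2 - k - 3) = (k + 1)*(k + 3)*(k^2 - 1) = (k + 1)^2*(k + 3)*(k - 1)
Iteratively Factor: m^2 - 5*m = (m)*(m - 5)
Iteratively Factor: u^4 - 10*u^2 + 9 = (u + 1)*(u^3 - u^2 - 9*u + 9) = (u - 3)*(u + 1)*(u^2 + 2*u - 3) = (u - 3)*(u + 1)*(u + 3)*(u - 1)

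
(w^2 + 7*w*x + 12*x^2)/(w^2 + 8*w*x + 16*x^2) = (w + 3*x)/(w + 4*x)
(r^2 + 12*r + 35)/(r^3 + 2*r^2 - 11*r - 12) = (r^2 + 12*r + 35)/(r^3 + 2*r^2 - 11*r - 12)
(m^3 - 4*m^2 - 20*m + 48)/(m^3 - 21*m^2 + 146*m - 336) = (m^2 + 2*m - 8)/(m^2 - 15*m + 56)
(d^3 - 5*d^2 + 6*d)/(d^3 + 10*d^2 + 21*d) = (d^2 - 5*d + 6)/(d^2 + 10*d + 21)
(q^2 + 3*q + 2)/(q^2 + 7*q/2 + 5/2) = 2*(q + 2)/(2*q + 5)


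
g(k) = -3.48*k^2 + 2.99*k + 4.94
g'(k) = 2.99 - 6.96*k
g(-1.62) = -9.04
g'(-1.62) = 14.27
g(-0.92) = -0.76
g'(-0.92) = 9.39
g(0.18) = 5.37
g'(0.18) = 1.74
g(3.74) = -32.55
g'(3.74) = -23.04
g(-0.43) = 3.01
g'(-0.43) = 5.98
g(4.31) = -46.82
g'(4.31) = -27.01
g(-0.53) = 2.38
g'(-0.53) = 6.68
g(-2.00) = -14.96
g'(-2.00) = 16.91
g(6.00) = -102.40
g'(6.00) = -38.77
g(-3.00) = -35.35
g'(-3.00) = 23.87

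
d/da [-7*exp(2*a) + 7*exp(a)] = (7 - 14*exp(a))*exp(a)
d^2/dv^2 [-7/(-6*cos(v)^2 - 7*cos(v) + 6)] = 7*(-144*sin(v)^4 + 265*sin(v)^2 + 231*cos(v)/2 - 63*cos(3*v)/2 + 49)/(-6*sin(v)^2 + 7*cos(v))^3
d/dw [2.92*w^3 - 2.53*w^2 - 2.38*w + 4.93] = 8.76*w^2 - 5.06*w - 2.38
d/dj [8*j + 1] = 8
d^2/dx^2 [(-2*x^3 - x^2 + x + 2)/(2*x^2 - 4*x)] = (-9*x^3 + 6*x^2 - 12*x + 8)/(x^3*(x^3 - 6*x^2 + 12*x - 8))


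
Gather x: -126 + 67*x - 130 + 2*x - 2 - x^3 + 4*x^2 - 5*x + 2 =-x^3 + 4*x^2 + 64*x - 256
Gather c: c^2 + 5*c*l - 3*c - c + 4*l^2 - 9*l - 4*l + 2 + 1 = c^2 + c*(5*l - 4) + 4*l^2 - 13*l + 3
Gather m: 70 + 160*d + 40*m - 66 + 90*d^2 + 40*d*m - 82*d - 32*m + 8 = 90*d^2 + 78*d + m*(40*d + 8) + 12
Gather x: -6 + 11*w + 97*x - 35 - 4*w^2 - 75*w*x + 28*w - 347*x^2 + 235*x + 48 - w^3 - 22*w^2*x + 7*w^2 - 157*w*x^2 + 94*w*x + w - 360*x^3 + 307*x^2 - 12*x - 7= -w^3 + 3*w^2 + 40*w - 360*x^3 + x^2*(-157*w - 40) + x*(-22*w^2 + 19*w + 320)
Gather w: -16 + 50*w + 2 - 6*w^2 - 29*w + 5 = -6*w^2 + 21*w - 9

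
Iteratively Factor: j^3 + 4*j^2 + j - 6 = (j + 3)*(j^2 + j - 2) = (j - 1)*(j + 3)*(j + 2)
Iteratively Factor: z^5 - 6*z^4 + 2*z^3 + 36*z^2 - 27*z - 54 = (z + 1)*(z^4 - 7*z^3 + 9*z^2 + 27*z - 54) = (z + 1)*(z + 2)*(z^3 - 9*z^2 + 27*z - 27) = (z - 3)*(z + 1)*(z + 2)*(z^2 - 6*z + 9) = (z - 3)^2*(z + 1)*(z + 2)*(z - 3)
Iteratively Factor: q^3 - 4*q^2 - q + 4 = (q - 1)*(q^2 - 3*q - 4) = (q - 1)*(q + 1)*(q - 4)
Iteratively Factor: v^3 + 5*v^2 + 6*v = (v + 3)*(v^2 + 2*v) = v*(v + 3)*(v + 2)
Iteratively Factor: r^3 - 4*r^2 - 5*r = (r - 5)*(r^2 + r) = r*(r - 5)*(r + 1)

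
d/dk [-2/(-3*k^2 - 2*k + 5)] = 4*(-3*k - 1)/(3*k^2 + 2*k - 5)^2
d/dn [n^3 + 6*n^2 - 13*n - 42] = 3*n^2 + 12*n - 13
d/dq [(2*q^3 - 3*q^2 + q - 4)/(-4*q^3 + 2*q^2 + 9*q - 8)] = (-8*q^4 + 44*q^3 - 125*q^2 + 64*q + 28)/(16*q^6 - 16*q^5 - 68*q^4 + 100*q^3 + 49*q^2 - 144*q + 64)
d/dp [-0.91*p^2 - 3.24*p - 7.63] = -1.82*p - 3.24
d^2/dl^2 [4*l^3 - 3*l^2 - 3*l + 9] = 24*l - 6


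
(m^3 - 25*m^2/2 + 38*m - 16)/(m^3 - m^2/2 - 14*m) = (2*m^2 - 17*m + 8)/(m*(2*m + 7))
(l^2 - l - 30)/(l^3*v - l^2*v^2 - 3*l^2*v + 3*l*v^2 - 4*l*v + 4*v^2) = (l^2 - l - 30)/(v*(l^3 - l^2*v - 3*l^2 + 3*l*v - 4*l + 4*v))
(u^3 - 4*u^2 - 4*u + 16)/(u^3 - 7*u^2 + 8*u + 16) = (u^2 - 4)/(u^2 - 3*u - 4)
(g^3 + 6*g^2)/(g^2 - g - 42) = g^2/(g - 7)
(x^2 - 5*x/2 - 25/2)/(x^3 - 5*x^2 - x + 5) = (x + 5/2)/(x^2 - 1)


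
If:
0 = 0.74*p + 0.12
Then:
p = -0.16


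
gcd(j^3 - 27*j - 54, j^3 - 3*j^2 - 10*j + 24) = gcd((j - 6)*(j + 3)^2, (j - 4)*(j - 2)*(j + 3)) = j + 3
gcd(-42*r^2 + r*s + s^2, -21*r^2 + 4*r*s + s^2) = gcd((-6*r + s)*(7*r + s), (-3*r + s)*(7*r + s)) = 7*r + s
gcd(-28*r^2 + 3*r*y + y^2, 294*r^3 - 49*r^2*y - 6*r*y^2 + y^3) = 7*r + y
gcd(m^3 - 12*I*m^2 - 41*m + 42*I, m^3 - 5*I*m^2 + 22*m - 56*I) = m^2 - 9*I*m - 14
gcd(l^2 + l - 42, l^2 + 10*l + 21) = l + 7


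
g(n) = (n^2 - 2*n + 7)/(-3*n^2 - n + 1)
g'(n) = (2*n - 2)/(-3*n^2 - n + 1) + (6*n + 1)*(n^2 - 2*n + 7)/(-3*n^2 - n + 1)^2 = (-7*n^2 + 44*n + 5)/(9*n^4 + 6*n^3 - 5*n^2 - 2*n + 1)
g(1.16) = -1.44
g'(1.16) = 2.65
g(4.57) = -0.28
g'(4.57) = 0.01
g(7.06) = -0.27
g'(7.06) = -0.00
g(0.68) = -5.72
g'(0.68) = 27.82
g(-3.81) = -0.75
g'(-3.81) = -0.18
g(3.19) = -0.33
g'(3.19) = 0.07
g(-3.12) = -0.92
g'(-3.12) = -0.32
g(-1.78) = -2.04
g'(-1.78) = -2.11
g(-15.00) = -0.40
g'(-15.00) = -0.00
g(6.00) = -0.27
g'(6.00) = 0.00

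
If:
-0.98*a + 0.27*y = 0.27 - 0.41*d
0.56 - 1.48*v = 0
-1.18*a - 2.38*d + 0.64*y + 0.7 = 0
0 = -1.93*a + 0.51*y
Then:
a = 0.58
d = 0.60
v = 0.38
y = 2.21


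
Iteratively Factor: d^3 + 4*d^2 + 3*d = (d + 3)*(d^2 + d) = (d + 1)*(d + 3)*(d)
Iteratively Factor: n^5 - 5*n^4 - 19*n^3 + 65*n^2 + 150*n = (n)*(n^4 - 5*n^3 - 19*n^2 + 65*n + 150) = n*(n - 5)*(n^3 - 19*n - 30) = n*(n - 5)*(n + 2)*(n^2 - 2*n - 15) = n*(n - 5)*(n + 2)*(n + 3)*(n - 5)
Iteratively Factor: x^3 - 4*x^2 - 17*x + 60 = (x + 4)*(x^2 - 8*x + 15) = (x - 5)*(x + 4)*(x - 3)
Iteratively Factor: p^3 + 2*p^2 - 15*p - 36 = (p + 3)*(p^2 - p - 12) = (p - 4)*(p + 3)*(p + 3)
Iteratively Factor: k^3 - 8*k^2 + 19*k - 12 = (k - 3)*(k^2 - 5*k + 4) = (k - 4)*(k - 3)*(k - 1)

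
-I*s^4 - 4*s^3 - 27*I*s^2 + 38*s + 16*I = (s - 8*I)*(s + I)*(s + 2*I)*(-I*s + 1)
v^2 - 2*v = v*(v - 2)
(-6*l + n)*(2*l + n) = -12*l^2 - 4*l*n + n^2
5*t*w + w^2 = w*(5*t + w)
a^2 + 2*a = a*(a + 2)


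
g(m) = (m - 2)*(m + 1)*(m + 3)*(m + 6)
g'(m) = (m - 2)*(m + 1)*(m + 3) + (m - 2)*(m + 1)*(m + 6) + (m - 2)*(m + 3)*(m + 6) + (m + 1)*(m + 3)*(m + 6) = 4*m^3 + 24*m^2 + 14*m - 36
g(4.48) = 1065.36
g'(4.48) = 868.07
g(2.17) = 22.76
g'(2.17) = 148.27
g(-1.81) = 15.39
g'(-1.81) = -6.43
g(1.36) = -48.47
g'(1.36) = 37.49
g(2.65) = 115.95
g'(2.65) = 244.08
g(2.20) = 27.29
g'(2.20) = 153.55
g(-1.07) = 2.04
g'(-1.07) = -28.40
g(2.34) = 50.57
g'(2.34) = 179.43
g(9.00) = 12600.00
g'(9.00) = 4950.00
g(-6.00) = 0.00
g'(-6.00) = -120.00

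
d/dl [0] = 0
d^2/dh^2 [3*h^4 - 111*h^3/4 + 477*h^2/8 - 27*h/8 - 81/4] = 36*h^2 - 333*h/2 + 477/4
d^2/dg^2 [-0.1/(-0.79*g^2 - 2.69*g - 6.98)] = (-0.12482*g^2 - 0.42502*g + 0.1*(1.58*g + 2.69)*(3.16*g + 5.38) - 1.10284)/(0.79*g^2 + 2.69*g + 6.98)^3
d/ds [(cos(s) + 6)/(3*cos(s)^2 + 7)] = (-3*sin(s)^2 + 36*cos(s) - 4)*sin(s)/(3*cos(s)^2 + 7)^2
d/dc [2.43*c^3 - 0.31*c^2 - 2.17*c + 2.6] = 7.29*c^2 - 0.62*c - 2.17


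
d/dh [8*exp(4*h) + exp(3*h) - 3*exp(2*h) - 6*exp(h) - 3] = (32*exp(3*h) + 3*exp(2*h) - 6*exp(h) - 6)*exp(h)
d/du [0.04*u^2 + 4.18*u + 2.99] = 0.08*u + 4.18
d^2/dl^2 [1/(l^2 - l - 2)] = 2*(l^2 - l - (2*l - 1)^2 - 2)/(-l^2 + l + 2)^3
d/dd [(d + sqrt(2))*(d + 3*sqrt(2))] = 2*d + 4*sqrt(2)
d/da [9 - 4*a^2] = -8*a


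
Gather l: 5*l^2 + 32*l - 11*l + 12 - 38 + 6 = 5*l^2 + 21*l - 20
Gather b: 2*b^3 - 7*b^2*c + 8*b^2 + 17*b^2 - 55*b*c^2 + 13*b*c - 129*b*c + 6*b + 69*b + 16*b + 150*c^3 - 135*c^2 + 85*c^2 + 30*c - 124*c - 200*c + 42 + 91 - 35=2*b^3 + b^2*(25 - 7*c) + b*(-55*c^2 - 116*c + 91) + 150*c^3 - 50*c^2 - 294*c + 98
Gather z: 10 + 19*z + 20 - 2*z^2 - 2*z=-2*z^2 + 17*z + 30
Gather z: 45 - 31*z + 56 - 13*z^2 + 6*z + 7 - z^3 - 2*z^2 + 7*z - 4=-z^3 - 15*z^2 - 18*z + 104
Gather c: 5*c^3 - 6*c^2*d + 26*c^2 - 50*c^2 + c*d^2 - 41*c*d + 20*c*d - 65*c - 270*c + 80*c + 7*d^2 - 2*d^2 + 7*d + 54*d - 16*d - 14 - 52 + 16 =5*c^3 + c^2*(-6*d - 24) + c*(d^2 - 21*d - 255) + 5*d^2 + 45*d - 50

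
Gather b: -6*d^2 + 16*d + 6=-6*d^2 + 16*d + 6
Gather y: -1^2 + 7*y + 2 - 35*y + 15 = 16 - 28*y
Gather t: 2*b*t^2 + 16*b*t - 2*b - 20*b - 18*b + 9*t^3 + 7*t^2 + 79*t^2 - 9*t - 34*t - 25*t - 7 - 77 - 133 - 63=-40*b + 9*t^3 + t^2*(2*b + 86) + t*(16*b - 68) - 280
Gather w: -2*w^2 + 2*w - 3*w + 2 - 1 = -2*w^2 - w + 1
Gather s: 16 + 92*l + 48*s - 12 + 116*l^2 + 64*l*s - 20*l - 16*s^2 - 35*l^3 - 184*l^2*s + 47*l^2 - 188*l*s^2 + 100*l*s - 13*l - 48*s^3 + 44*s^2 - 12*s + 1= -35*l^3 + 163*l^2 + 59*l - 48*s^3 + s^2*(28 - 188*l) + s*(-184*l^2 + 164*l + 36) + 5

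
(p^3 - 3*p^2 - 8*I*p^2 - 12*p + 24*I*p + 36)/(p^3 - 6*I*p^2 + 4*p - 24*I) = (p - 3)/(p + 2*I)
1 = 1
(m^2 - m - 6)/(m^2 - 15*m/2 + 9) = 2*(m^2 - m - 6)/(2*m^2 - 15*m + 18)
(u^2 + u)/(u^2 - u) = (u + 1)/(u - 1)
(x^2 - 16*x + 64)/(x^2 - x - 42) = (-x^2 + 16*x - 64)/(-x^2 + x + 42)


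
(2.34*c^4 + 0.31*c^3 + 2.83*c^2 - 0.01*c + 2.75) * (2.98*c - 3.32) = 6.9732*c^5 - 6.845*c^4 + 7.4042*c^3 - 9.4254*c^2 + 8.2282*c - 9.13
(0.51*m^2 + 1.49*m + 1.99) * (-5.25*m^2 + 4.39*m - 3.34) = -2.6775*m^4 - 5.5836*m^3 - 5.6098*m^2 + 3.7595*m - 6.6466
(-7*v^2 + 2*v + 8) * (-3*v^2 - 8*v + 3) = 21*v^4 + 50*v^3 - 61*v^2 - 58*v + 24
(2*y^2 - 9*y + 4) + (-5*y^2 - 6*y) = -3*y^2 - 15*y + 4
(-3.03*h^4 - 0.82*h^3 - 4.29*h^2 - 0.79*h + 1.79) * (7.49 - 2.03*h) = 6.1509*h^5 - 21.0301*h^4 + 2.5669*h^3 - 30.5284*h^2 - 9.5508*h + 13.4071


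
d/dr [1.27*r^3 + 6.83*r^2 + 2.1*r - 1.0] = 3.81*r^2 + 13.66*r + 2.1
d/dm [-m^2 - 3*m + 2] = -2*m - 3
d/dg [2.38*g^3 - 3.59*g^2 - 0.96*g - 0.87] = 7.14*g^2 - 7.18*g - 0.96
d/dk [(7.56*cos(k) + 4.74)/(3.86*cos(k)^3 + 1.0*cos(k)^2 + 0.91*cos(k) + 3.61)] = (58.3632*cos(k)^3 + 62.4492*cos(k)^2 + 9.48*cos(k) - 22.9782)*sin(k)/(14.8996*cos(k)^6 + 7.72*cos(k)^5 + 8.0252*cos(k)^4 + 29.6892*cos(k)^3 + 8.0481*cos(k)^2 + 6.5702*cos(k) + 13.0321)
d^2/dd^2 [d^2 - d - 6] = 2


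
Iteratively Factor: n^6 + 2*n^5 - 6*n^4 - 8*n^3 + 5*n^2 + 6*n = (n + 1)*(n^5 + n^4 - 7*n^3 - n^2 + 6*n) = (n - 2)*(n + 1)*(n^4 + 3*n^3 - n^2 - 3*n) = (n - 2)*(n + 1)^2*(n^3 + 2*n^2 - 3*n) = (n - 2)*(n + 1)^2*(n + 3)*(n^2 - n) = n*(n - 2)*(n + 1)^2*(n + 3)*(n - 1)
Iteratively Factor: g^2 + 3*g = (g + 3)*(g)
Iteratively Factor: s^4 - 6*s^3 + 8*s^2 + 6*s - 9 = (s - 3)*(s^3 - 3*s^2 - s + 3) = (s - 3)*(s + 1)*(s^2 - 4*s + 3) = (s - 3)*(s - 1)*(s + 1)*(s - 3)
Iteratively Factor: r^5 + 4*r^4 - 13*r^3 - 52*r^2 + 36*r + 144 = (r + 4)*(r^4 - 13*r^2 + 36) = (r + 3)*(r + 4)*(r^3 - 3*r^2 - 4*r + 12) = (r - 2)*(r + 3)*(r + 4)*(r^2 - r - 6) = (r - 2)*(r + 2)*(r + 3)*(r + 4)*(r - 3)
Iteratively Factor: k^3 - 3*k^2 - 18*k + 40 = (k - 5)*(k^2 + 2*k - 8) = (k - 5)*(k + 4)*(k - 2)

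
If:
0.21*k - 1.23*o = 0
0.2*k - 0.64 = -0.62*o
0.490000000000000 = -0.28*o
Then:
No Solution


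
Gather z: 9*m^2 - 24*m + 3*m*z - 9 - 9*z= 9*m^2 - 24*m + z*(3*m - 9) - 9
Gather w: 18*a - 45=18*a - 45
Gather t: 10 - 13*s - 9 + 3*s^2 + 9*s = 3*s^2 - 4*s + 1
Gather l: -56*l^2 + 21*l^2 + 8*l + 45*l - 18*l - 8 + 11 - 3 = -35*l^2 + 35*l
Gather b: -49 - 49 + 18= -80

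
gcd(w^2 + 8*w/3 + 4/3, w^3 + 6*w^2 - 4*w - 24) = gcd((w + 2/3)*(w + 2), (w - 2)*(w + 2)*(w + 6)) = w + 2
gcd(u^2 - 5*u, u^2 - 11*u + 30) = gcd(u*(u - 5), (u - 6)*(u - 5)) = u - 5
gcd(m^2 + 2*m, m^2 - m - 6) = m + 2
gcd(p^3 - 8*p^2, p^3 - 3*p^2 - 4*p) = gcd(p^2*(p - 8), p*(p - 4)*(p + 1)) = p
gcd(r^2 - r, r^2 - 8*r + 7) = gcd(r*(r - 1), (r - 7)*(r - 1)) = r - 1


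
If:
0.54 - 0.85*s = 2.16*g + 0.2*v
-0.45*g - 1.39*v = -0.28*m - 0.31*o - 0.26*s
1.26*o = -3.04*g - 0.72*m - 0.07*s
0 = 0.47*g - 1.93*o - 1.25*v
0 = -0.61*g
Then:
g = 0.00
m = 0.07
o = -0.07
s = 0.61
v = 0.11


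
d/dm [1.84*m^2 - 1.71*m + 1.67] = 3.68*m - 1.71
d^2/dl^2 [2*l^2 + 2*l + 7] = 4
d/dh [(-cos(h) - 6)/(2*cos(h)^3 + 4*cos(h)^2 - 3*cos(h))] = -2*(51*cos(h)/2 + 10*cos(2*h) + cos(3*h)/2 + 1)*sin(h)/((4*cos(h) + cos(2*h) - 2)^2*cos(h)^2)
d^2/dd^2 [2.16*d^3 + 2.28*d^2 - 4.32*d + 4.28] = 12.96*d + 4.56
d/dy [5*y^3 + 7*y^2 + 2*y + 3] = 15*y^2 + 14*y + 2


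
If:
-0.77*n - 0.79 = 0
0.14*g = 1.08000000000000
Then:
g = 7.71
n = -1.03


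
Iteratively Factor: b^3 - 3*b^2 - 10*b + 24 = (b - 2)*(b^2 - b - 12) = (b - 4)*(b - 2)*(b + 3)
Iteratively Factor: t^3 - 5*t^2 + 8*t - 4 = (t - 2)*(t^2 - 3*t + 2) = (t - 2)*(t - 1)*(t - 2)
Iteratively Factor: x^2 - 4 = (x + 2)*(x - 2)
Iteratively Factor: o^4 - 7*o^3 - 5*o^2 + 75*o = (o)*(o^3 - 7*o^2 - 5*o + 75) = o*(o + 3)*(o^2 - 10*o + 25) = o*(o - 5)*(o + 3)*(o - 5)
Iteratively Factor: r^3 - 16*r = (r - 4)*(r^2 + 4*r) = r*(r - 4)*(r + 4)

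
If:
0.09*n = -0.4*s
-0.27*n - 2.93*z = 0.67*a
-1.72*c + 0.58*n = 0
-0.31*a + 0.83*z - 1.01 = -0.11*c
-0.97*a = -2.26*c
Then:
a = -1.84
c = -0.79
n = -2.34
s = 0.53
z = 0.64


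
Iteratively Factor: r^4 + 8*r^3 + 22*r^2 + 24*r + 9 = (r + 1)*(r^3 + 7*r^2 + 15*r + 9) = (r + 1)*(r + 3)*(r^2 + 4*r + 3) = (r + 1)^2*(r + 3)*(r + 3)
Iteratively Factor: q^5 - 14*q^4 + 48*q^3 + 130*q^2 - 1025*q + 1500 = (q + 4)*(q^4 - 18*q^3 + 120*q^2 - 350*q + 375) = (q - 5)*(q + 4)*(q^3 - 13*q^2 + 55*q - 75) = (q - 5)^2*(q + 4)*(q^2 - 8*q + 15) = (q - 5)^3*(q + 4)*(q - 3)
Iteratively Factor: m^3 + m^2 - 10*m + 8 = (m - 2)*(m^2 + 3*m - 4) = (m - 2)*(m + 4)*(m - 1)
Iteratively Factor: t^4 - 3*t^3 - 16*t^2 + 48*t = (t)*(t^3 - 3*t^2 - 16*t + 48) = t*(t - 4)*(t^2 + t - 12) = t*(t - 4)*(t + 4)*(t - 3)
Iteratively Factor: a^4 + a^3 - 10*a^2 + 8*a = (a - 1)*(a^3 + 2*a^2 - 8*a) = a*(a - 1)*(a^2 + 2*a - 8) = a*(a - 2)*(a - 1)*(a + 4)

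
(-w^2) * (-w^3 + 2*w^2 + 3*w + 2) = w^5 - 2*w^4 - 3*w^3 - 2*w^2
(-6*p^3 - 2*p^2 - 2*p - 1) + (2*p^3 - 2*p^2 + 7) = -4*p^3 - 4*p^2 - 2*p + 6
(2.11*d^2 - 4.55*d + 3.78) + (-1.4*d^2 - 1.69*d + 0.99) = 0.71*d^2 - 6.24*d + 4.77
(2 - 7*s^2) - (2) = -7*s^2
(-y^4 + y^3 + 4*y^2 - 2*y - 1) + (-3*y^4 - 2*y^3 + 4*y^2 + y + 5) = -4*y^4 - y^3 + 8*y^2 - y + 4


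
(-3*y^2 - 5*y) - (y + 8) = -3*y^2 - 6*y - 8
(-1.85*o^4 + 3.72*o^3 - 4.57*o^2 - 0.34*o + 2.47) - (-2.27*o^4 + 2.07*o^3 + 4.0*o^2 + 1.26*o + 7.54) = 0.42*o^4 + 1.65*o^3 - 8.57*o^2 - 1.6*o - 5.07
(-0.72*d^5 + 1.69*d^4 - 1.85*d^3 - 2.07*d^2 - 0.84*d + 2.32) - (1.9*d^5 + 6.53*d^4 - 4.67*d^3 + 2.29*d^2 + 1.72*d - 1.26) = -2.62*d^5 - 4.84*d^4 + 2.82*d^3 - 4.36*d^2 - 2.56*d + 3.58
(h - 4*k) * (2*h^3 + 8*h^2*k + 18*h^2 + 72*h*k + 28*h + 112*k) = 2*h^4 + 18*h^3 - 32*h^2*k^2 + 28*h^2 - 288*h*k^2 - 448*k^2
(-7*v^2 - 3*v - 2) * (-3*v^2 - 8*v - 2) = 21*v^4 + 65*v^3 + 44*v^2 + 22*v + 4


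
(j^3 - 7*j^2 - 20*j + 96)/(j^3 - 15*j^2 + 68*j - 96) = (j + 4)/(j - 4)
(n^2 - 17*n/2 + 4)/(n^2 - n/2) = (n - 8)/n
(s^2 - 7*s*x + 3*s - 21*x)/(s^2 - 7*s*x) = (s + 3)/s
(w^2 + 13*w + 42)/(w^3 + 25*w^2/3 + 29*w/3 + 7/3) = 3*(w + 6)/(3*w^2 + 4*w + 1)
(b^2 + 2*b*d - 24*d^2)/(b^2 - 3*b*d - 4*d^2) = (b + 6*d)/(b + d)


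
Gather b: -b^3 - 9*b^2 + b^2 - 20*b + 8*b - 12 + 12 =-b^3 - 8*b^2 - 12*b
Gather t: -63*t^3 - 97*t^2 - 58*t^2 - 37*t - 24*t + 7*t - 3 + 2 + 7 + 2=-63*t^3 - 155*t^2 - 54*t + 8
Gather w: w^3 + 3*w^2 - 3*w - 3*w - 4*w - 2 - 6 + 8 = w^3 + 3*w^2 - 10*w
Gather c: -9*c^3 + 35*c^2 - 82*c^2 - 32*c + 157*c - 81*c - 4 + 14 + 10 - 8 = -9*c^3 - 47*c^2 + 44*c + 12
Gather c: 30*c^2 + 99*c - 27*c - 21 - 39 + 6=30*c^2 + 72*c - 54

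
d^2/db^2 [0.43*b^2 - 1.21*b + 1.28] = 0.860000000000000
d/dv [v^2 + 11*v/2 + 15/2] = 2*v + 11/2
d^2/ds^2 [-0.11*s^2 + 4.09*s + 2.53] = -0.220000000000000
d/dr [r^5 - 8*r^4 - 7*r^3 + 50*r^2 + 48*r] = 5*r^4 - 32*r^3 - 21*r^2 + 100*r + 48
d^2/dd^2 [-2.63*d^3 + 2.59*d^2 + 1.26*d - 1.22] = 5.18 - 15.78*d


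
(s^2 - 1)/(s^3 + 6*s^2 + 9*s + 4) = (s - 1)/(s^2 + 5*s + 4)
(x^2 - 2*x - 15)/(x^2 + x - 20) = (x^2 - 2*x - 15)/(x^2 + x - 20)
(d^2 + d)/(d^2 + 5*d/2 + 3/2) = 2*d/(2*d + 3)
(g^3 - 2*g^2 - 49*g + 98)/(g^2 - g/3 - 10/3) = 3*(g^2 - 49)/(3*g + 5)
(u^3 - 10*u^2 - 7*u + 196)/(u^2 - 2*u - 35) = (u^2 - 3*u - 28)/(u + 5)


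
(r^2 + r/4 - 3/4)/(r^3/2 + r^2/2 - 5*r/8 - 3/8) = 2*(4*r^2 + r - 3)/(4*r^3 + 4*r^2 - 5*r - 3)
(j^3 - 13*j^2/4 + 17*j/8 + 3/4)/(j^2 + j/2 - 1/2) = (8*j^3 - 26*j^2 + 17*j + 6)/(4*(2*j^2 + j - 1))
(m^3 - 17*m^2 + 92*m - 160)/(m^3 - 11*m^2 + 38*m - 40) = (m - 8)/(m - 2)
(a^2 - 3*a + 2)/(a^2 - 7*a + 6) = (a - 2)/(a - 6)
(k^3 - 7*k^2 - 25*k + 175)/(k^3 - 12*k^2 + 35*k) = (k + 5)/k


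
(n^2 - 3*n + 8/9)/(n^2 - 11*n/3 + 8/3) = (n - 1/3)/(n - 1)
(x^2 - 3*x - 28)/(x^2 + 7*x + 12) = (x - 7)/(x + 3)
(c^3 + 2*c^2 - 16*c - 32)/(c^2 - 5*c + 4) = (c^2 + 6*c + 8)/(c - 1)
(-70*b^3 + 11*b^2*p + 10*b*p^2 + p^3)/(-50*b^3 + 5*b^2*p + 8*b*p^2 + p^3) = (7*b + p)/(5*b + p)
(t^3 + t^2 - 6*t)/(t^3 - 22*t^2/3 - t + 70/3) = 3*t*(t + 3)/(3*t^2 - 16*t - 35)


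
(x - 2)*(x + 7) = x^2 + 5*x - 14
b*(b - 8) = b^2 - 8*b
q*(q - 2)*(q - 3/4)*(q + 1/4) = q^4 - 5*q^3/2 + 13*q^2/16 + 3*q/8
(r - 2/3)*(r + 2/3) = r^2 - 4/9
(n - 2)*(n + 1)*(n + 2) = n^3 + n^2 - 4*n - 4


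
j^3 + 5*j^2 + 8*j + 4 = (j + 1)*(j + 2)^2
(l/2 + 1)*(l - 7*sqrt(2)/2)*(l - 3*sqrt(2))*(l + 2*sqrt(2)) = l^4/2 - 9*sqrt(2)*l^3/4 + l^3 - 9*sqrt(2)*l^2/2 - 5*l^2/2 - 5*l + 21*sqrt(2)*l + 42*sqrt(2)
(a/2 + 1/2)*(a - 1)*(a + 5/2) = a^3/2 + 5*a^2/4 - a/2 - 5/4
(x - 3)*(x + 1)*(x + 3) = x^3 + x^2 - 9*x - 9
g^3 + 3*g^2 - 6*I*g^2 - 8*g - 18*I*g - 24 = (g + 3)*(g - 4*I)*(g - 2*I)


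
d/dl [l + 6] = 1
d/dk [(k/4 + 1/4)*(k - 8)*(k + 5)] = 3*k^2/4 - k - 43/4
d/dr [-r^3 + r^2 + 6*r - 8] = -3*r^2 + 2*r + 6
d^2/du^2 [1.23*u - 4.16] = 0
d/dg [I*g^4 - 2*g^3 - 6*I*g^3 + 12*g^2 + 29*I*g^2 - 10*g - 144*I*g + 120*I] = 4*I*g^3 + g^2*(-6 - 18*I) + g*(24 + 58*I) - 10 - 144*I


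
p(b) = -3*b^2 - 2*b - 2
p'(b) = -6*b - 2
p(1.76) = -14.81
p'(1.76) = -12.56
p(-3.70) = -35.67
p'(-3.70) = 20.20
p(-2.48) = -15.49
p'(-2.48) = 12.88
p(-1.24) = -4.13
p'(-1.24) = 5.44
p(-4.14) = -45.14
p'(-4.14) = 22.84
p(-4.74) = -59.92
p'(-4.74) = 26.44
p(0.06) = -2.13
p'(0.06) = -2.36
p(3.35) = -42.37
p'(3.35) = -22.10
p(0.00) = -2.00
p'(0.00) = -2.00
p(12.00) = -458.00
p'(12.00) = -74.00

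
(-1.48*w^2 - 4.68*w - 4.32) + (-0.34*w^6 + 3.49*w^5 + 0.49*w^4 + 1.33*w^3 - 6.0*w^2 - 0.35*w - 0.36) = -0.34*w^6 + 3.49*w^5 + 0.49*w^4 + 1.33*w^3 - 7.48*w^2 - 5.03*w - 4.68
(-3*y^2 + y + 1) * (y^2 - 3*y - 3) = -3*y^4 + 10*y^3 + 7*y^2 - 6*y - 3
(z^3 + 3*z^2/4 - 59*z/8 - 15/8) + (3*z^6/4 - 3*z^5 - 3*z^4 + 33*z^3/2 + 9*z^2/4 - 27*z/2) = 3*z^6/4 - 3*z^5 - 3*z^4 + 35*z^3/2 + 3*z^2 - 167*z/8 - 15/8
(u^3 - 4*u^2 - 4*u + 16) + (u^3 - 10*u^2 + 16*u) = 2*u^3 - 14*u^2 + 12*u + 16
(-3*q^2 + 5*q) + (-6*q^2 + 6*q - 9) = -9*q^2 + 11*q - 9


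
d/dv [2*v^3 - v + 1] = 6*v^2 - 1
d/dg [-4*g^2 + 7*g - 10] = 7 - 8*g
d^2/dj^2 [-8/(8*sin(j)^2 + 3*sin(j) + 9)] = 8*(256*sin(j)^4 + 72*sin(j)^3 - 663*sin(j)^2 - 171*sin(j) + 126)/(8*sin(j)^2 + 3*sin(j) + 9)^3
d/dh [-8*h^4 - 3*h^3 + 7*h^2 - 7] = h*(-32*h^2 - 9*h + 14)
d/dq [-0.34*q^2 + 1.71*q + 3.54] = 1.71 - 0.68*q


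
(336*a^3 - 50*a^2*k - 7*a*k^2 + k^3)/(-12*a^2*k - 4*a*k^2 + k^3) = (-56*a^2 - a*k + k^2)/(k*(2*a + k))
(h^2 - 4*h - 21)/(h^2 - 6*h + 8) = (h^2 - 4*h - 21)/(h^2 - 6*h + 8)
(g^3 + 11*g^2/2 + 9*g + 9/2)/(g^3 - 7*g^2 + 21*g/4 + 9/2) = 2*(2*g^3 + 11*g^2 + 18*g + 9)/(4*g^3 - 28*g^2 + 21*g + 18)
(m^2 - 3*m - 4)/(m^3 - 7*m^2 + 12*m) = (m + 1)/(m*(m - 3))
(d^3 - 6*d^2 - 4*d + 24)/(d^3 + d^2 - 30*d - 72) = (d^2 - 4)/(d^2 + 7*d + 12)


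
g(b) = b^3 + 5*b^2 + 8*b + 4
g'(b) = 3*b^2 + 10*b + 8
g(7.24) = 703.51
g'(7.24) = 237.65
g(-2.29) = -0.11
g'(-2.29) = 0.83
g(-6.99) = -149.15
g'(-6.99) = 84.68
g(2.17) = 55.12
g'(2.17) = 43.83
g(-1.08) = -0.07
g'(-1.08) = 0.70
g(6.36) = 514.39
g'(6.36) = 192.95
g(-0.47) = 1.24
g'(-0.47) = 3.96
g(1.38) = 27.19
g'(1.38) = 27.51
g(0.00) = 4.00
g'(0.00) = 8.00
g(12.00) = 2548.00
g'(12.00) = 560.00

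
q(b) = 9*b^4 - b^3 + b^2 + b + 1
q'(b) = 36*b^3 - 3*b^2 + 2*b + 1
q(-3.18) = 960.44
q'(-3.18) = -1193.36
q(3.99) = 2238.44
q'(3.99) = 2247.98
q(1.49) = 45.76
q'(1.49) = 116.41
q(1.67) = 70.80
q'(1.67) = 163.64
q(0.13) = 1.15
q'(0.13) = 1.29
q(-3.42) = 1280.53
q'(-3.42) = -1480.99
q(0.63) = 3.19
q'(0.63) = 10.07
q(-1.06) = 13.62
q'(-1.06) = -47.37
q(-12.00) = 188485.00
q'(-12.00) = -62663.00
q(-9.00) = 59851.00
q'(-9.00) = -26504.00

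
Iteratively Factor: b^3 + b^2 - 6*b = (b - 2)*(b^2 + 3*b) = (b - 2)*(b + 3)*(b)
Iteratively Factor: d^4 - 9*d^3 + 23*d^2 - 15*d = (d)*(d^3 - 9*d^2 + 23*d - 15) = d*(d - 5)*(d^2 - 4*d + 3) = d*(d - 5)*(d - 3)*(d - 1)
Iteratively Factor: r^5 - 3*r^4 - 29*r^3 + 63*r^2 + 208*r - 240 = (r + 3)*(r^4 - 6*r^3 - 11*r^2 + 96*r - 80) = (r - 1)*(r + 3)*(r^3 - 5*r^2 - 16*r + 80) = (r - 5)*(r - 1)*(r + 3)*(r^2 - 16) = (r - 5)*(r - 4)*(r - 1)*(r + 3)*(r + 4)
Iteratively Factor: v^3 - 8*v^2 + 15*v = (v - 5)*(v^2 - 3*v) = v*(v - 5)*(v - 3)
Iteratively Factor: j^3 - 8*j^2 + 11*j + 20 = (j - 5)*(j^2 - 3*j - 4) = (j - 5)*(j + 1)*(j - 4)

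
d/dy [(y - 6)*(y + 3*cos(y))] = y + (6 - y)*(3*sin(y) - 1) + 3*cos(y)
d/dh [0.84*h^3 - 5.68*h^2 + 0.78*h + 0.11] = 2.52*h^2 - 11.36*h + 0.78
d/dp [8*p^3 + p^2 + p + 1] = 24*p^2 + 2*p + 1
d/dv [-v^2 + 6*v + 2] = 6 - 2*v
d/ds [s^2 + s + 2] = 2*s + 1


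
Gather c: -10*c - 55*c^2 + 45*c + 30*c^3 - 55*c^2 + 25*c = 30*c^3 - 110*c^2 + 60*c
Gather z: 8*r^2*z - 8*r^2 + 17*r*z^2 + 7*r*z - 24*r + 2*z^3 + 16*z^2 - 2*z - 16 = -8*r^2 - 24*r + 2*z^3 + z^2*(17*r + 16) + z*(8*r^2 + 7*r - 2) - 16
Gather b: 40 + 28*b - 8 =28*b + 32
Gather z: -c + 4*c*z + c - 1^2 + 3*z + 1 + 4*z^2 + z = 4*z^2 + z*(4*c + 4)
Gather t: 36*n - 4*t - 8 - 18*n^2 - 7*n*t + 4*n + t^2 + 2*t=-18*n^2 + 40*n + t^2 + t*(-7*n - 2) - 8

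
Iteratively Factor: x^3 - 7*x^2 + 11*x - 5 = (x - 1)*(x^2 - 6*x + 5) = (x - 1)^2*(x - 5)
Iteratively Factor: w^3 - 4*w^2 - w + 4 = (w - 4)*(w^2 - 1) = (w - 4)*(w - 1)*(w + 1)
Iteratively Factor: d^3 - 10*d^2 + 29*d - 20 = (d - 4)*(d^2 - 6*d + 5) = (d - 4)*(d - 1)*(d - 5)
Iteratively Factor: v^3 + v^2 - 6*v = (v)*(v^2 + v - 6) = v*(v + 3)*(v - 2)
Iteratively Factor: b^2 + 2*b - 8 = (b + 4)*(b - 2)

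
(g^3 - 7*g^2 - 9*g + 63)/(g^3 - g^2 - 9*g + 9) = (g - 7)/(g - 1)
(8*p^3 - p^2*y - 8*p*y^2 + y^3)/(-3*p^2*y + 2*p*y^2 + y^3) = (-8*p^2 - 7*p*y + y^2)/(y*(3*p + y))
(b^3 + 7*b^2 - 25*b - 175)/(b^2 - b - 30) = (b^2 + 2*b - 35)/(b - 6)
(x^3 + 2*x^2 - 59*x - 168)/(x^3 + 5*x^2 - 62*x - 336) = (x + 3)/(x + 6)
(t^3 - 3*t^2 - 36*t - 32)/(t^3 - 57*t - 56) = (t + 4)/(t + 7)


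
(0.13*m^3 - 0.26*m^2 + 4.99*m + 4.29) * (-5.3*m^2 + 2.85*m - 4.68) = -0.689*m^5 + 1.7485*m^4 - 27.7964*m^3 - 7.2987*m^2 - 11.1267*m - 20.0772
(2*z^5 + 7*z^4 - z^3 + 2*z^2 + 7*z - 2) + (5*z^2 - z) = 2*z^5 + 7*z^4 - z^3 + 7*z^2 + 6*z - 2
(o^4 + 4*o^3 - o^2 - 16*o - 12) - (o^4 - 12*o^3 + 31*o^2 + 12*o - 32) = 16*o^3 - 32*o^2 - 28*o + 20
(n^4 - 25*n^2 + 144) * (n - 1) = n^5 - n^4 - 25*n^3 + 25*n^2 + 144*n - 144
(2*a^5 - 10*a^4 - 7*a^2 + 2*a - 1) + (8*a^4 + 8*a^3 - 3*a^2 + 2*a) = 2*a^5 - 2*a^4 + 8*a^3 - 10*a^2 + 4*a - 1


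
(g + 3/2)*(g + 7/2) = g^2 + 5*g + 21/4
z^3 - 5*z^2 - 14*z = z*(z - 7)*(z + 2)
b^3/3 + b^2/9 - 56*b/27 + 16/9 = (b/3 + 1)*(b - 4/3)^2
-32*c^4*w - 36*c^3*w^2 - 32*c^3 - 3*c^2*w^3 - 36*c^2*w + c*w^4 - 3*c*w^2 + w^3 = (-8*c + w)*(c + w)*(4*c + w)*(c*w + 1)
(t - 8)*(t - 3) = t^2 - 11*t + 24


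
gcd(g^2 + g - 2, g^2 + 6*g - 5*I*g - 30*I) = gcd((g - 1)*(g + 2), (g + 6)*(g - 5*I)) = 1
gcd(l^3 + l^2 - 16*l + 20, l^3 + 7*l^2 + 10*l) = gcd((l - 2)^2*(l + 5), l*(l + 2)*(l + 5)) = l + 5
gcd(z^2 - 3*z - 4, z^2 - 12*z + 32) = z - 4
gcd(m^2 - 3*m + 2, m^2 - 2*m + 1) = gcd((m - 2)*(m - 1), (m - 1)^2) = m - 1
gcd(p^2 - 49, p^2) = 1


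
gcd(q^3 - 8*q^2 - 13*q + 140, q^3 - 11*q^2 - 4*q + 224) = q^2 - 3*q - 28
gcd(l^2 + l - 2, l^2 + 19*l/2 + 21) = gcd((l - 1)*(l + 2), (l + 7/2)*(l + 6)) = 1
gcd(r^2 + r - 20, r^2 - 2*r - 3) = 1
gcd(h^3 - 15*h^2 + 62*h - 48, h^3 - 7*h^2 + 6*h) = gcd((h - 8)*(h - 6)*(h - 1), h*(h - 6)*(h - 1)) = h^2 - 7*h + 6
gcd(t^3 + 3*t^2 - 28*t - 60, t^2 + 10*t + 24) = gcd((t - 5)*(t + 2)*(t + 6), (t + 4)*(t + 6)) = t + 6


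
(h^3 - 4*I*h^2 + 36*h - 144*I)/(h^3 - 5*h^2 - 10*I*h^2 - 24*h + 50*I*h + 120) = (h + 6*I)/(h - 5)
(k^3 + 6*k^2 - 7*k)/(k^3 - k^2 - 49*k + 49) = k/(k - 7)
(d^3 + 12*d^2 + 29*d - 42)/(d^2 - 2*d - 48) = (d^2 + 6*d - 7)/(d - 8)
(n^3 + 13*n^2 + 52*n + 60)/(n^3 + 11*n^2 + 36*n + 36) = (n + 5)/(n + 3)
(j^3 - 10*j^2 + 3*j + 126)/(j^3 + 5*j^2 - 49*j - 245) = (j^2 - 3*j - 18)/(j^2 + 12*j + 35)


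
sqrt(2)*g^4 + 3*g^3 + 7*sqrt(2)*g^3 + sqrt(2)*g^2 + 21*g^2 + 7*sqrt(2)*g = g*(g + 7)*(g + sqrt(2))*(sqrt(2)*g + 1)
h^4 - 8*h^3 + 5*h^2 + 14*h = h*(h - 7)*(h - 2)*(h + 1)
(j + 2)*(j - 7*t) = j^2 - 7*j*t + 2*j - 14*t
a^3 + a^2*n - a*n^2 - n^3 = (a - n)*(a + n)^2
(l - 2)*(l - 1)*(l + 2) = l^3 - l^2 - 4*l + 4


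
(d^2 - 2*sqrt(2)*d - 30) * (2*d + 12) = 2*d^3 - 4*sqrt(2)*d^2 + 12*d^2 - 60*d - 24*sqrt(2)*d - 360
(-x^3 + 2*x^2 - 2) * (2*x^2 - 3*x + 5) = -2*x^5 + 7*x^4 - 11*x^3 + 6*x^2 + 6*x - 10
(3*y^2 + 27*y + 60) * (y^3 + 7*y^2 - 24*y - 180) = 3*y^5 + 48*y^4 + 177*y^3 - 768*y^2 - 6300*y - 10800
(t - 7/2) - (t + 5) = -17/2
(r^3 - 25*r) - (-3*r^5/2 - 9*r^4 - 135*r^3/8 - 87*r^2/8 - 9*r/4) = 3*r^5/2 + 9*r^4 + 143*r^3/8 + 87*r^2/8 - 91*r/4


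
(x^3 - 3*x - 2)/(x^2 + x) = x - 1 - 2/x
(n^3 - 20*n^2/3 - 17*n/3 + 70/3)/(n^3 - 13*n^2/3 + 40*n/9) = 3*(n^2 - 5*n - 14)/(n*(3*n - 8))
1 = 1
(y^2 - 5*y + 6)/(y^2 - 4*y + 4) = (y - 3)/(y - 2)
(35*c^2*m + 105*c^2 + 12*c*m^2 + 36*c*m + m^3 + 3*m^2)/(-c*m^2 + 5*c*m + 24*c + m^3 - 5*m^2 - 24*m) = (-35*c^2 - 12*c*m - m^2)/(c*m - 8*c - m^2 + 8*m)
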